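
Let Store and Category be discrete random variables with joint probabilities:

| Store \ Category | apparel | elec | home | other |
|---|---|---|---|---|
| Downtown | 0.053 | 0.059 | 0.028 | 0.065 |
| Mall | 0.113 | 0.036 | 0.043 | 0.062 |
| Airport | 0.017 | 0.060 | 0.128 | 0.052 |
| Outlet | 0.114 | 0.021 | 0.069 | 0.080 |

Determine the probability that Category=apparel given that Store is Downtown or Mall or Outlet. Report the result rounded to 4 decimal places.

P(Store=Downtown) = 0.053 + 0.059 + 0.028 + 0.065 = 0.205.
P(Store=Mall) = 0.113 + 0.036 + 0.043 + 0.062 = 0.254.
P(Store=Outlet) = 0.114 + 0.021 + 0.069 + 0.080 = 0.284.
P(Store ∈ {Downtown, Mall, Outlet}) = 0.205 + 0.254 + 0.284 = 0.743; P(Category=apparel, Store ∈ {Downtown, Mall, Outlet}) = 0.053 + 0.113 + 0.114 = 0.280.
P(Category=apparel | Store ∈ {Downtown, Mall, Outlet}) = 0.280/0.743 = 0.3769.

0.3769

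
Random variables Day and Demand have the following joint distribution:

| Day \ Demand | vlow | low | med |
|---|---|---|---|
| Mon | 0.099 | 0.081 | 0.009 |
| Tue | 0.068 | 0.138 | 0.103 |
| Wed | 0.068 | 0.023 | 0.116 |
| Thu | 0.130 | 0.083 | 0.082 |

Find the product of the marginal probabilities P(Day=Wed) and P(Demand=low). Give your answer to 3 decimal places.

0.067

P(Day=Wed) = 0.068 + 0.023 + 0.116 = 0.207.
P(Demand=low) = 0.081 + 0.138 + 0.023 + 0.083 = 0.325.
Product: 0.207 × 0.325 = 0.067.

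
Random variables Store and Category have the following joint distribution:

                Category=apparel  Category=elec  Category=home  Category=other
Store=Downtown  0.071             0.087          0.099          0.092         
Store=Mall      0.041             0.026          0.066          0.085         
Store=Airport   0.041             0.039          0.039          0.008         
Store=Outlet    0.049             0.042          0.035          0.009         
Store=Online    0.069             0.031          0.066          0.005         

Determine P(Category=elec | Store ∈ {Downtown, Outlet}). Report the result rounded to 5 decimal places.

0.26653

P(Store=Downtown) = 0.071 + 0.087 + 0.099 + 0.092 = 0.349.
P(Store=Outlet) = 0.049 + 0.042 + 0.035 + 0.009 = 0.135.
P(Store ∈ {Downtown, Outlet}) = 0.349 + 0.135 = 0.484; P(Category=elec, Store ∈ {Downtown, Outlet}) = 0.087 + 0.042 = 0.129.
P(Category=elec | Store ∈ {Downtown, Outlet}) = 0.129/0.484 = 0.26653.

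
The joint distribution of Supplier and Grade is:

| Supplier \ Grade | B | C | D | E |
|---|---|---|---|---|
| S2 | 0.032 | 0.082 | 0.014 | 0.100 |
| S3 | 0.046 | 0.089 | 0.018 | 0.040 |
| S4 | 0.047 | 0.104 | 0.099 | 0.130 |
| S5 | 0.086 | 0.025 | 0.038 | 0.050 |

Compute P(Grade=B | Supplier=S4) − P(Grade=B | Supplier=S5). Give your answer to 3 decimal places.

P(Supplier=S4) = 0.047 + 0.104 + 0.099 + 0.130 = 0.380; P(Grade=B | Supplier=S4) = 0.047/0.380 = 0.1237.
P(Supplier=S5) = 0.086 + 0.025 + 0.038 + 0.050 = 0.199; P(Grade=B | Supplier=S5) = 0.086/0.199 = 0.4322.
Difference = -0.308.

-0.308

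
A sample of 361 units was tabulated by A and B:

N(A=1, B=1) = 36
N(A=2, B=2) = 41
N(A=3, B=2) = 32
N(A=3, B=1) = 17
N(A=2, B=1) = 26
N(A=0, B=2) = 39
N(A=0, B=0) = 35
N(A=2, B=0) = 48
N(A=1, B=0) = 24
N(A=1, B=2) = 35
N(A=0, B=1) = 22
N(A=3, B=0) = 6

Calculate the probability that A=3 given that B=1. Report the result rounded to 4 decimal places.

0.1683

Total with B=1: 22 + 36 + 26 + 17 = 101.
P(A=3 | B=1) = 17/101 = 0.1683.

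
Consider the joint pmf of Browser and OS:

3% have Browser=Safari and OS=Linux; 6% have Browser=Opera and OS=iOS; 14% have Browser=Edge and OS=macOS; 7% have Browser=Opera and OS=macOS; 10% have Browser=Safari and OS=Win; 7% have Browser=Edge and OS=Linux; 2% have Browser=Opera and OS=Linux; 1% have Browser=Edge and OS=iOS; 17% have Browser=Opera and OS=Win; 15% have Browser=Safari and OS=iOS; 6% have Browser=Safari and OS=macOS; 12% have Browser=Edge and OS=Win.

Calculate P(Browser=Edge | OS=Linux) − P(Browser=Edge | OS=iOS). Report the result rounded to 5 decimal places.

P(OS=Linux) = 0.03 + 0.07 + 0.02 = 0.12; P(Browser=Edge | OS=Linux) = 0.07/0.12 = 0.583333.
P(OS=iOS) = 0.15 + 0.01 + 0.06 = 0.22; P(Browser=Edge | OS=iOS) = 0.01/0.22 = 0.045455.
Difference = 0.53788.

0.53788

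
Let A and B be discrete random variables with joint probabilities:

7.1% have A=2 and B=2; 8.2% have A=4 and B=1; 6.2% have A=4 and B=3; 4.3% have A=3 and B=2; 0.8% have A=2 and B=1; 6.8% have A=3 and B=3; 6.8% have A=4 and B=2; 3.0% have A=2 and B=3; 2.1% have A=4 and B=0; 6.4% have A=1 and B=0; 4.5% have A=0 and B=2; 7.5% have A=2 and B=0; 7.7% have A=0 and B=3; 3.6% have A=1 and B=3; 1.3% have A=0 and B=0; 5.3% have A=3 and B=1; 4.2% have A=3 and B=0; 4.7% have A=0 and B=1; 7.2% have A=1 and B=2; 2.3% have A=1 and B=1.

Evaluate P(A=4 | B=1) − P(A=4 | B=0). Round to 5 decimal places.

0.28730

P(B=1) = 0.047 + 0.023 + 0.008 + 0.053 + 0.082 = 0.213; P(A=4 | B=1) = 0.082/0.213 = 0.384977.
P(B=0) = 0.013 + 0.064 + 0.075 + 0.042 + 0.021 = 0.215; P(A=4 | B=0) = 0.021/0.215 = 0.097674.
Difference = 0.28730.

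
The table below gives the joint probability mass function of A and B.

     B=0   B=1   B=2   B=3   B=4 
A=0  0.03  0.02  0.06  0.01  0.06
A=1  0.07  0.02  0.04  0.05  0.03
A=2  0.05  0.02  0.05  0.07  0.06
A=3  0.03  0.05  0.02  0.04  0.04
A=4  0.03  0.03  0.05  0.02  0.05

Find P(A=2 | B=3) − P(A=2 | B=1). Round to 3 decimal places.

0.226

P(B=3) = 0.01 + 0.05 + 0.07 + 0.04 + 0.02 = 0.19; P(A=2 | B=3) = 0.07/0.19 = 0.3684.
P(B=1) = 0.02 + 0.02 + 0.02 + 0.05 + 0.03 = 0.14; P(A=2 | B=1) = 0.02/0.14 = 0.1429.
Difference = 0.226.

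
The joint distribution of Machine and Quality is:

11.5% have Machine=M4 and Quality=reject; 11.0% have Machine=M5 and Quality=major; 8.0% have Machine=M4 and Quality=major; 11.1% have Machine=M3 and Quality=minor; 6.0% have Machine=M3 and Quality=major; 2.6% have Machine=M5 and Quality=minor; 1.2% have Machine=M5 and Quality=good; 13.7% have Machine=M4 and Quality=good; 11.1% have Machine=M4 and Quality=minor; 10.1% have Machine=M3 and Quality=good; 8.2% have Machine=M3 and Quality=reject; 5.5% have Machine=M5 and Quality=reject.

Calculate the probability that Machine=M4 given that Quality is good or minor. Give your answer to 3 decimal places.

0.498

P(Quality=good) = 0.101 + 0.137 + 0.012 = 0.250.
P(Quality=minor) = 0.111 + 0.111 + 0.026 = 0.248.
P(Quality ∈ {good, minor}) = 0.250 + 0.248 = 0.498; P(Machine=M4, Quality ∈ {good, minor}) = 0.137 + 0.111 = 0.248.
P(Machine=M4 | Quality ∈ {good, minor}) = 0.248/0.498 = 0.498.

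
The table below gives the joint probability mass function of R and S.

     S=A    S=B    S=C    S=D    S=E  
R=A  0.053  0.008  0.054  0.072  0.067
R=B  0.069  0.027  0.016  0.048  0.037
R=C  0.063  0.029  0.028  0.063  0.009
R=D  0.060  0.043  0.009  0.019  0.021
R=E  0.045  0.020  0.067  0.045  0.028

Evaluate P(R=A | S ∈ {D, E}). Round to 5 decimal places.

0.33985

P(S=D) = 0.072 + 0.048 + 0.063 + 0.019 + 0.045 = 0.247.
P(S=E) = 0.067 + 0.037 + 0.009 + 0.021 + 0.028 = 0.162.
P(S ∈ {D, E}) = 0.247 + 0.162 = 0.409; P(R=A, S ∈ {D, E}) = 0.072 + 0.067 = 0.139.
P(R=A | S ∈ {D, E}) = 0.139/0.409 = 0.33985.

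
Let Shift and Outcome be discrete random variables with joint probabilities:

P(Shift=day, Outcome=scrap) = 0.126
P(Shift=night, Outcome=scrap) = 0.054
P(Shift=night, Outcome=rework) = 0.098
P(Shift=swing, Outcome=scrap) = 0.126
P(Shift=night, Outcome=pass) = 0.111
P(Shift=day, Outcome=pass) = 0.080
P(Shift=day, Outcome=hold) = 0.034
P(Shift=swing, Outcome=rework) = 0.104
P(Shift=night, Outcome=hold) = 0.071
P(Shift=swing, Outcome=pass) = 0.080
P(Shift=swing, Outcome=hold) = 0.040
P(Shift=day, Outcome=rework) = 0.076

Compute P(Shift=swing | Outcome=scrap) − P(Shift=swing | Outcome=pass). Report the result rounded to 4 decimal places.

0.1166

P(Outcome=scrap) = 0.126 + 0.126 + 0.054 = 0.306; P(Shift=swing | Outcome=scrap) = 0.126/0.306 = 0.41176.
P(Outcome=pass) = 0.080 + 0.080 + 0.111 = 0.271; P(Shift=swing | Outcome=pass) = 0.080/0.271 = 0.29520.
Difference = 0.1166.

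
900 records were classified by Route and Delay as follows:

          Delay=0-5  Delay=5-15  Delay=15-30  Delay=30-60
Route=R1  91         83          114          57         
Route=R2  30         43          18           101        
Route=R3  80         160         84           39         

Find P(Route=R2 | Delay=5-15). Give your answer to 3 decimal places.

Total with Delay=5-15: 83 + 43 + 160 = 286.
P(Route=R2 | Delay=5-15) = 43/286 = 0.150.

0.150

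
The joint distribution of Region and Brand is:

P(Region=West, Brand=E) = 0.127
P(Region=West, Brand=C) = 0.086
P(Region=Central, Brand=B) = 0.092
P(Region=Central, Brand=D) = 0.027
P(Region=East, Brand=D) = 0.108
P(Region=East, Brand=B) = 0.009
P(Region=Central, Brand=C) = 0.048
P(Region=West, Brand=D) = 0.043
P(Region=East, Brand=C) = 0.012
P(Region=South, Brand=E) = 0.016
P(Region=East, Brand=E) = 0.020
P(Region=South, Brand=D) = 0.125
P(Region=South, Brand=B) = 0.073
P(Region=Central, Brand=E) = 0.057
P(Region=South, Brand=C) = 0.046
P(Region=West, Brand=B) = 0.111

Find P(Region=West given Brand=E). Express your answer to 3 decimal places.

P(Brand=E) = 0.016 + 0.020 + 0.127 + 0.057 = 0.220.
P(Region=West | Brand=E) = 0.127/0.220 = 0.577.

0.577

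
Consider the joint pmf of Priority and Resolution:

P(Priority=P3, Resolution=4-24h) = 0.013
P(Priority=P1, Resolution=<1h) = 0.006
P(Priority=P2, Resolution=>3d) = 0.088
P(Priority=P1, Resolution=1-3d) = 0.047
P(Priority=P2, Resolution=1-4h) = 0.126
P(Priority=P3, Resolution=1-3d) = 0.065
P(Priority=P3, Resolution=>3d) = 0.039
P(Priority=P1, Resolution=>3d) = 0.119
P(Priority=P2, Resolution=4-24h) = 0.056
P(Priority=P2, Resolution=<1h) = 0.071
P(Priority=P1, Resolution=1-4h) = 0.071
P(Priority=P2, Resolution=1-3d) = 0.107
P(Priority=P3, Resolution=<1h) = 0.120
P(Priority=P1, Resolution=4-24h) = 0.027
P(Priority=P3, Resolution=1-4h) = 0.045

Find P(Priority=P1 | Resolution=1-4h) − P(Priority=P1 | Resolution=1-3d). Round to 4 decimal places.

0.0788

P(Resolution=1-4h) = 0.071 + 0.126 + 0.045 = 0.242; P(Priority=P1 | Resolution=1-4h) = 0.071/0.242 = 0.29339.
P(Resolution=1-3d) = 0.047 + 0.107 + 0.065 = 0.219; P(Priority=P1 | Resolution=1-3d) = 0.047/0.219 = 0.21461.
Difference = 0.0788.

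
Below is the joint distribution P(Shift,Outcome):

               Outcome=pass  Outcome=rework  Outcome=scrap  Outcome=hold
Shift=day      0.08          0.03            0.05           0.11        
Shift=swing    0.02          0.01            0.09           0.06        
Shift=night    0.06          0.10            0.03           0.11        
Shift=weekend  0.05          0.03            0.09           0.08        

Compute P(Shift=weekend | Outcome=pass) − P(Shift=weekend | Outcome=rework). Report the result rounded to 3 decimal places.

P(Outcome=pass) = 0.08 + 0.02 + 0.06 + 0.05 = 0.21; P(Shift=weekend | Outcome=pass) = 0.05/0.21 = 0.2381.
P(Outcome=rework) = 0.03 + 0.01 + 0.10 + 0.03 = 0.17; P(Shift=weekend | Outcome=rework) = 0.03/0.17 = 0.1765.
Difference = 0.062.

0.062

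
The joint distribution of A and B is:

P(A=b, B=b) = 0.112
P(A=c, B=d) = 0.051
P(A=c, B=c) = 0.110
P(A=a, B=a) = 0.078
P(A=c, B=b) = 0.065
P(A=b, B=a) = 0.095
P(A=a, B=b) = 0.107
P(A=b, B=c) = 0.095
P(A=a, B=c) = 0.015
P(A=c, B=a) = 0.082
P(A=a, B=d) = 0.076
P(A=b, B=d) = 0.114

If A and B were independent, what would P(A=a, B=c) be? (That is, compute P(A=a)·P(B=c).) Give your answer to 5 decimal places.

0.06072

P(A=a) = 0.078 + 0.107 + 0.015 + 0.076 = 0.276.
P(B=c) = 0.015 + 0.095 + 0.110 = 0.220.
Product: 0.276 × 0.220 = 0.06072.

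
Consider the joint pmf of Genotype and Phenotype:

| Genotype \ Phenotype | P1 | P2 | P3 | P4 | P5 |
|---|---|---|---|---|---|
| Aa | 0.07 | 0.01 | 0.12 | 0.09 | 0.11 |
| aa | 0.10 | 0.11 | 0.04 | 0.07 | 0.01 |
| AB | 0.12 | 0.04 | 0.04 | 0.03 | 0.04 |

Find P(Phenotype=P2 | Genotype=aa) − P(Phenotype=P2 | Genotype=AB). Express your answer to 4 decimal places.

0.1852

P(Genotype=aa) = 0.10 + 0.11 + 0.04 + 0.07 + 0.01 = 0.33; P(Phenotype=P2 | Genotype=aa) = 0.11/0.33 = 0.33333.
P(Genotype=AB) = 0.12 + 0.04 + 0.04 + 0.03 + 0.04 = 0.27; P(Phenotype=P2 | Genotype=AB) = 0.04/0.27 = 0.14815.
Difference = 0.1852.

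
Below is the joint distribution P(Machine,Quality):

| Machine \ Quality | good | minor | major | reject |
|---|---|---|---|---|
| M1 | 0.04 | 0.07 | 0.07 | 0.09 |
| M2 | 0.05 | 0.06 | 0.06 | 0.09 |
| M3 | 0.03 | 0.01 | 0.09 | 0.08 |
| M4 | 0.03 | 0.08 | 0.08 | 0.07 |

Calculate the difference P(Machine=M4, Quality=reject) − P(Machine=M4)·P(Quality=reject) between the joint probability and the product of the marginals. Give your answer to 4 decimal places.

-0.0158

P(Machine=M4) = 0.03 + 0.08 + 0.08 + 0.07 = 0.26.
P(Quality=reject) = 0.09 + 0.09 + 0.08 + 0.07 = 0.33.
P(Machine=M4, Quality=reject) − P(Machine=M4)P(Quality=reject) = 0.07 − 0.26×0.33 = -0.0158.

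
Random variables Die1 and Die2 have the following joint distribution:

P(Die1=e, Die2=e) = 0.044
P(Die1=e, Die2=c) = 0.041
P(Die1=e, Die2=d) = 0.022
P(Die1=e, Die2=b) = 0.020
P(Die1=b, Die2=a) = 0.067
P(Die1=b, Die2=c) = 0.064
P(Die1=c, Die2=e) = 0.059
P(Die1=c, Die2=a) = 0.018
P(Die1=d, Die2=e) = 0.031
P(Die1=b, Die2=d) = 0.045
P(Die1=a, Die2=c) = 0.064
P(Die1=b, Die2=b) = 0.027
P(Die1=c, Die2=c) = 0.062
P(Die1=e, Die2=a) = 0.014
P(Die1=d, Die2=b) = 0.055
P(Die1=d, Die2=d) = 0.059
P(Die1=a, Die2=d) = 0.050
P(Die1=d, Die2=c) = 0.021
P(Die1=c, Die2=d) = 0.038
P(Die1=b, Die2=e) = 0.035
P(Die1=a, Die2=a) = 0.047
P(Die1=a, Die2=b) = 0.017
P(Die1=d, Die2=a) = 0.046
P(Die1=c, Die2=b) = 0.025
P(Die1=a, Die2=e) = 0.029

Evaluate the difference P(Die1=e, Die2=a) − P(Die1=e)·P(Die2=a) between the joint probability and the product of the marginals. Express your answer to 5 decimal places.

P(Die1=e) = 0.014 + 0.020 + 0.041 + 0.022 + 0.044 = 0.141.
P(Die2=a) = 0.047 + 0.067 + 0.018 + 0.046 + 0.014 = 0.192.
P(Die1=e, Die2=a) − P(Die1=e)P(Die2=a) = 0.014 − 0.141×0.192 = -0.01307.

-0.01307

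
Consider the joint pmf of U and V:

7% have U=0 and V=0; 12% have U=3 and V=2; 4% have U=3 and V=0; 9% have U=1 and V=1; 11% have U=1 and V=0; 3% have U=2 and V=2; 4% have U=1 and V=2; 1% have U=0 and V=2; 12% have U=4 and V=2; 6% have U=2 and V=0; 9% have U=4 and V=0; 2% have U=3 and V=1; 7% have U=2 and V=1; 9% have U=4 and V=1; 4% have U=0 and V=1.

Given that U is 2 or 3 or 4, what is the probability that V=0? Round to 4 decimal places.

P(U=2) = 0.06 + 0.07 + 0.03 = 0.16.
P(U=3) = 0.04 + 0.02 + 0.12 = 0.18.
P(U=4) = 0.09 + 0.09 + 0.12 = 0.30.
P(U ∈ {2, 3, 4}) = 0.16 + 0.18 + 0.30 = 0.64; P(V=0, U ∈ {2, 3, 4}) = 0.06 + 0.04 + 0.09 = 0.19.
P(V=0 | U ∈ {2, 3, 4}) = 0.19/0.64 = 0.2969.

0.2969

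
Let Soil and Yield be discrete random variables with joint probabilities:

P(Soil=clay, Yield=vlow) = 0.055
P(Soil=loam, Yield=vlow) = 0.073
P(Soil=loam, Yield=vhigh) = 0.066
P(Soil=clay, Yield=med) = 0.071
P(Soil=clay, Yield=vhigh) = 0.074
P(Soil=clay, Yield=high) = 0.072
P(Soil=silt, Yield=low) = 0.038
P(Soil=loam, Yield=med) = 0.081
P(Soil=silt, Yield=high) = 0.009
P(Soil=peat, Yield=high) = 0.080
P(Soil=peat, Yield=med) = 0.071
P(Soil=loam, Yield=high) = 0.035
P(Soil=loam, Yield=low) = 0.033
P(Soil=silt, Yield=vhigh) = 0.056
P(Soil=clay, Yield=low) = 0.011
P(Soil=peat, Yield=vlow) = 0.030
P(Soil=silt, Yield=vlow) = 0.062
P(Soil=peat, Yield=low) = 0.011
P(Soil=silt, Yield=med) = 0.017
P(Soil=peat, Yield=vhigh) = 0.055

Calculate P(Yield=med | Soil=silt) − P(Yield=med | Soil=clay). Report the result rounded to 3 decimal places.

-0.157

P(Soil=silt) = 0.062 + 0.038 + 0.017 + 0.009 + 0.056 = 0.182; P(Yield=med | Soil=silt) = 0.017/0.182 = 0.0934.
P(Soil=clay) = 0.055 + 0.011 + 0.071 + 0.072 + 0.074 = 0.283; P(Yield=med | Soil=clay) = 0.071/0.283 = 0.2509.
Difference = -0.157.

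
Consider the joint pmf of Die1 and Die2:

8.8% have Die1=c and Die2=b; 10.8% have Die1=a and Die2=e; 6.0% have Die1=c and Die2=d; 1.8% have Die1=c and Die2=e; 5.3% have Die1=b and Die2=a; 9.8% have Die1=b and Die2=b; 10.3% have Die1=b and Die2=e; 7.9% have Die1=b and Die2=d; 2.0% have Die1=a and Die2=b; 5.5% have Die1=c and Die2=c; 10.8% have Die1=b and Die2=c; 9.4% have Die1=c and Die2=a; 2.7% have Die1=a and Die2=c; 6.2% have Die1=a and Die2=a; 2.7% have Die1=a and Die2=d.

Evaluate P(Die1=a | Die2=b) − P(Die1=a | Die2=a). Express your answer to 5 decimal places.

P(Die2=b) = 0.020 + 0.098 + 0.088 = 0.206; P(Die1=a | Die2=b) = 0.020/0.206 = 0.097087.
P(Die2=a) = 0.062 + 0.053 + 0.094 = 0.209; P(Die1=a | Die2=a) = 0.062/0.209 = 0.296651.
Difference = -0.19956.

-0.19956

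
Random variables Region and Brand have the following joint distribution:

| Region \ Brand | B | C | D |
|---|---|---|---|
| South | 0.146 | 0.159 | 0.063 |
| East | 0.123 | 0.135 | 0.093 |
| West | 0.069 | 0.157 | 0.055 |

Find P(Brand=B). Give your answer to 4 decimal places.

0.3380

P(Brand=B) = 0.146 + 0.123 + 0.069 = 0.338.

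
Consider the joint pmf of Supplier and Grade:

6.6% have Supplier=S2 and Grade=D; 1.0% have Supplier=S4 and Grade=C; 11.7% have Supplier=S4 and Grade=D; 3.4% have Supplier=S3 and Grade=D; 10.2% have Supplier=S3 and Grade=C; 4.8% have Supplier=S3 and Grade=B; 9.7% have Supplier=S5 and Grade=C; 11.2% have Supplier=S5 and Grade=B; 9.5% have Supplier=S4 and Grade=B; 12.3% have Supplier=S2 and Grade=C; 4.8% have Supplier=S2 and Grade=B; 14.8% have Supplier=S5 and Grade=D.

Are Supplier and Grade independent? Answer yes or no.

no

P(Supplier=S4) = 0.222 and P(Grade=C) = 0.332, so their product is 0.07370, but P(Supplier=S4, Grade=C) = 0.010. Since these differ, Supplier and Grade are not independent.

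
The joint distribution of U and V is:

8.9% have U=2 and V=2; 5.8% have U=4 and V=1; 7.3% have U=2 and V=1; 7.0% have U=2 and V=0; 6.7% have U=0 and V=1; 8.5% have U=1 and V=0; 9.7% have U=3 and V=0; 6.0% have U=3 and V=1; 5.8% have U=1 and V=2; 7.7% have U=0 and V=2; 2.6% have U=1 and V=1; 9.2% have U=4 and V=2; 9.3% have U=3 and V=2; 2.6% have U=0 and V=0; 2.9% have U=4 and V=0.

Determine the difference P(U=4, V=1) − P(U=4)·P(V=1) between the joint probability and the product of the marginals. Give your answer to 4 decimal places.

P(U=4) = 0.029 + 0.058 + 0.092 = 0.179.
P(V=1) = 0.067 + 0.026 + 0.073 + 0.060 + 0.058 = 0.284.
P(U=4, V=1) − P(U=4)P(V=1) = 0.058 − 0.179×0.284 = 0.0072.

0.0072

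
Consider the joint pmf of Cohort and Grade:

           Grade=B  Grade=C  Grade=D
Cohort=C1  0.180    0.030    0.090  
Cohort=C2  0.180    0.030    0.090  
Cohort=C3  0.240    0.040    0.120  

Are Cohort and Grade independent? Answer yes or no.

Every cell satisfies P(Cohort,Grade) = P(Cohort)·P(Grade). For instance P(Cohort=C1) = 0.300, P(Grade=D) = 0.300, and 0.300×0.300 = 0.090 matches the joint entry. So Cohort and Grade are independent.

yes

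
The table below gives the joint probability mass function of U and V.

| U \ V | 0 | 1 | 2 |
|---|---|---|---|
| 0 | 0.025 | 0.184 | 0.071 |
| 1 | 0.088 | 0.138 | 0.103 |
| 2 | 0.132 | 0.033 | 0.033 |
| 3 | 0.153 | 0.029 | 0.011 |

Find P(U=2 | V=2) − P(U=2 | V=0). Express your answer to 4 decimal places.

-0.1803

P(V=2) = 0.071 + 0.103 + 0.033 + 0.011 = 0.218; P(U=2 | V=2) = 0.033/0.218 = 0.15138.
P(V=0) = 0.025 + 0.088 + 0.132 + 0.153 = 0.398; P(U=2 | V=0) = 0.132/0.398 = 0.33166.
Difference = -0.1803.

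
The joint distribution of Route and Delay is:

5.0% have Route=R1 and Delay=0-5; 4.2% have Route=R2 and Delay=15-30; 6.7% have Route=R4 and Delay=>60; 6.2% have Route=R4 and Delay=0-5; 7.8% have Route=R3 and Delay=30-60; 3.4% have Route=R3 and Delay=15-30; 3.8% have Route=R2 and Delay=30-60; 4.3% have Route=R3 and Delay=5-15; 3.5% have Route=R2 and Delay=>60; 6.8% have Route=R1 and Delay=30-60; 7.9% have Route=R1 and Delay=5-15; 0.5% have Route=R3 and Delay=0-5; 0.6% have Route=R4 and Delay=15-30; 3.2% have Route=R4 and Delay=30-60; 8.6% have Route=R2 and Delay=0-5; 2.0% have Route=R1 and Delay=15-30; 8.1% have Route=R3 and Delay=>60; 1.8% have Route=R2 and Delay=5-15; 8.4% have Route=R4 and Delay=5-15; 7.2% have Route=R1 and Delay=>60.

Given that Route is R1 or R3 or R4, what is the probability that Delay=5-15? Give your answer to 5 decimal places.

0.26376

P(Route=R1) = 0.050 + 0.079 + 0.020 + 0.068 + 0.072 = 0.289.
P(Route=R3) = 0.005 + 0.043 + 0.034 + 0.078 + 0.081 = 0.241.
P(Route=R4) = 0.062 + 0.084 + 0.006 + 0.032 + 0.067 = 0.251.
P(Route ∈ {R1, R3, R4}) = 0.289 + 0.241 + 0.251 = 0.781; P(Delay=5-15, Route ∈ {R1, R3, R4}) = 0.079 + 0.043 + 0.084 = 0.206.
P(Delay=5-15 | Route ∈ {R1, R3, R4}) = 0.206/0.781 = 0.26376.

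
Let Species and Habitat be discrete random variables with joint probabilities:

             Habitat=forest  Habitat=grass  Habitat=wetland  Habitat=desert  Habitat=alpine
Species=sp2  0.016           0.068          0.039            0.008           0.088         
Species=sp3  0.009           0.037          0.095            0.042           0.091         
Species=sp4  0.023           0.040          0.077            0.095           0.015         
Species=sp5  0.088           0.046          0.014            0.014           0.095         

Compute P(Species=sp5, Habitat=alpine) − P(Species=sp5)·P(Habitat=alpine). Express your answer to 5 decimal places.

P(Species=sp5) = 0.088 + 0.046 + 0.014 + 0.014 + 0.095 = 0.257.
P(Habitat=alpine) = 0.088 + 0.091 + 0.015 + 0.095 = 0.289.
P(Species=sp5, Habitat=alpine) − P(Species=sp5)P(Habitat=alpine) = 0.095 − 0.257×0.289 = 0.02073.

0.02073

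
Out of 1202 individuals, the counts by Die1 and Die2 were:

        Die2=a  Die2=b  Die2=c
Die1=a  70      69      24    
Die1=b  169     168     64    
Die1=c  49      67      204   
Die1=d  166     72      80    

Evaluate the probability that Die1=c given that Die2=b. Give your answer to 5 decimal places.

Total with Die2=b: 69 + 168 + 67 + 72 = 376.
P(Die1=c | Die2=b) = 67/376 = 0.17819.

0.17819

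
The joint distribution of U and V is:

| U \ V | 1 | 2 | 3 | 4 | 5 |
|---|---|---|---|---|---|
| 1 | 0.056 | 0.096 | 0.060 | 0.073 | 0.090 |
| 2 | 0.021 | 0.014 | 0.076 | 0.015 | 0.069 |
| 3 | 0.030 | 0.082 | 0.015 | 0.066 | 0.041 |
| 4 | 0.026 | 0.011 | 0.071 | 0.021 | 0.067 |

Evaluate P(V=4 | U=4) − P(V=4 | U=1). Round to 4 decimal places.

-0.0875

P(U=4) = 0.026 + 0.011 + 0.071 + 0.021 + 0.067 = 0.196; P(V=4 | U=4) = 0.021/0.196 = 0.10714.
P(U=1) = 0.056 + 0.096 + 0.060 + 0.073 + 0.090 = 0.375; P(V=4 | U=1) = 0.073/0.375 = 0.19467.
Difference = -0.0875.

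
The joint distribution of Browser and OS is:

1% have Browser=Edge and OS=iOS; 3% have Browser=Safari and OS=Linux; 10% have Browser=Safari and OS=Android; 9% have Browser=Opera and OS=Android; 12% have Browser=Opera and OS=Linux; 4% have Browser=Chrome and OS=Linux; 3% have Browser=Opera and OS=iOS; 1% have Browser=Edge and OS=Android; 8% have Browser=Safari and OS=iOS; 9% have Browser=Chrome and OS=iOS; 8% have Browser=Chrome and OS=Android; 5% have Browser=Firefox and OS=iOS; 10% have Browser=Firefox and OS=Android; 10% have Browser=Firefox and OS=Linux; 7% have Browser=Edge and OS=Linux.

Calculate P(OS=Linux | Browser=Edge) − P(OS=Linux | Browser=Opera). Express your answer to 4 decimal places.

P(Browser=Edge) = 0.07 + 0.01 + 0.01 = 0.09; P(OS=Linux | Browser=Edge) = 0.07/0.09 = 0.77778.
P(Browser=Opera) = 0.12 + 0.03 + 0.09 = 0.24; P(OS=Linux | Browser=Opera) = 0.12/0.24 = 0.50000.
Difference = 0.2778.

0.2778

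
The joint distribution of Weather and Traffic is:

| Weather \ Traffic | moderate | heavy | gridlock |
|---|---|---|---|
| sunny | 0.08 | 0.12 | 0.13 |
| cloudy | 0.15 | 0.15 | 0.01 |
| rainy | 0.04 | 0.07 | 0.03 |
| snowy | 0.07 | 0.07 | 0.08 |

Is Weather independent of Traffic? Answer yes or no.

P(Weather=cloudy) = 0.31 and P(Traffic=gridlock) = 0.25, so their product is 0.0775, but P(Weather=cloudy, Traffic=gridlock) = 0.01. Since these differ, Weather and Traffic are not independent.

no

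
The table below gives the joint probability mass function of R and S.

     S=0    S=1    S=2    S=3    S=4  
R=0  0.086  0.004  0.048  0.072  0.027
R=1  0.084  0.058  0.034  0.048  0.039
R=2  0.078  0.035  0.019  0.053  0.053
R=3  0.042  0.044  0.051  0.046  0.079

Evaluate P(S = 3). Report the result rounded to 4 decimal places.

P(S=3) = 0.072 + 0.048 + 0.053 + 0.046 = 0.219.

0.2190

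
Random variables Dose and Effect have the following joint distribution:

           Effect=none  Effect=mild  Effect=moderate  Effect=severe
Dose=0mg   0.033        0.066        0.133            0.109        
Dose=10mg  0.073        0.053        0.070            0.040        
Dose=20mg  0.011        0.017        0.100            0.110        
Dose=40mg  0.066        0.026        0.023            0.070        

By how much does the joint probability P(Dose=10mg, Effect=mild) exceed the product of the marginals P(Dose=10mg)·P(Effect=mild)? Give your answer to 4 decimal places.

0.0148

P(Dose=10mg) = 0.073 + 0.053 + 0.070 + 0.040 = 0.236.
P(Effect=mild) = 0.066 + 0.053 + 0.017 + 0.026 = 0.162.
P(Dose=10mg, Effect=mild) − P(Dose=10mg)P(Effect=mild) = 0.053 − 0.236×0.162 = 0.0148.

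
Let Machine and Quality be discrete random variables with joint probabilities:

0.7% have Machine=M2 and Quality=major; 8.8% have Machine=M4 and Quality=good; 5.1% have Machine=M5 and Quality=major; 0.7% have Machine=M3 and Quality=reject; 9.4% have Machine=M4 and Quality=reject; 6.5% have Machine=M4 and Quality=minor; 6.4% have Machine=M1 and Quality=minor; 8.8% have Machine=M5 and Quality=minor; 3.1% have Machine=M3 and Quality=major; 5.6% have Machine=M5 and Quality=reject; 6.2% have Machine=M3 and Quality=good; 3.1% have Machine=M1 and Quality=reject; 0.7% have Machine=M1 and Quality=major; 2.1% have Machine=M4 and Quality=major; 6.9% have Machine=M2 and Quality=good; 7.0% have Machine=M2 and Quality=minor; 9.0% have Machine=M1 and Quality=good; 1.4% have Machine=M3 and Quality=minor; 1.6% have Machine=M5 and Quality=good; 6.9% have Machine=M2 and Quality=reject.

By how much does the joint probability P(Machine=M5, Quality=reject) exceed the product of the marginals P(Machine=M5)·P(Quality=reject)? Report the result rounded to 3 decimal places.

0.002

P(Machine=M5) = 0.016 + 0.088 + 0.051 + 0.056 = 0.211.
P(Quality=reject) = 0.031 + 0.069 + 0.007 + 0.094 + 0.056 = 0.257.
P(Machine=M5, Quality=reject) − P(Machine=M5)P(Quality=reject) = 0.056 − 0.211×0.257 = 0.002.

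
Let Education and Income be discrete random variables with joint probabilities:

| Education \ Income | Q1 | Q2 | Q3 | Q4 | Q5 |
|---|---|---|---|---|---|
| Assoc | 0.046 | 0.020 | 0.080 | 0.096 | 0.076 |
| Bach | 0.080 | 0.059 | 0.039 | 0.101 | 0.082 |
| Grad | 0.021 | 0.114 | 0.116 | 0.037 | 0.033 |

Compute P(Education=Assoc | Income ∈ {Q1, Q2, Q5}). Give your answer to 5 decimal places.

0.26742

P(Income=Q1) = 0.046 + 0.080 + 0.021 = 0.147.
P(Income=Q2) = 0.020 + 0.059 + 0.114 = 0.193.
P(Income=Q5) = 0.076 + 0.082 + 0.033 = 0.191.
P(Income ∈ {Q1, Q2, Q5}) = 0.147 + 0.193 + 0.191 = 0.531; P(Education=Assoc, Income ∈ {Q1, Q2, Q5}) = 0.046 + 0.020 + 0.076 = 0.142.
P(Education=Assoc | Income ∈ {Q1, Q2, Q5}) = 0.142/0.531 = 0.26742.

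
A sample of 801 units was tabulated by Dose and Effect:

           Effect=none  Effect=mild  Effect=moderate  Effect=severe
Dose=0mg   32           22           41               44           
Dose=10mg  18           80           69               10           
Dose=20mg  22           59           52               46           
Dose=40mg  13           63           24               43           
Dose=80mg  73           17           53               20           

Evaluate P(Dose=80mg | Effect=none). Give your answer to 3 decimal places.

Total with Effect=none: 32 + 18 + 22 + 13 + 73 = 158.
P(Dose=80mg | Effect=none) = 73/158 = 0.462.

0.462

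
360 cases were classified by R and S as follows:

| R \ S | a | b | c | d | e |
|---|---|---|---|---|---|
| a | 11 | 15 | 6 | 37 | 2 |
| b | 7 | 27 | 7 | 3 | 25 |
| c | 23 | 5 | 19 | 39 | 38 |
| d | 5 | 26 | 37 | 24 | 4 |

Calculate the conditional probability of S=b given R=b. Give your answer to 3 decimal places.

0.391

Total with R=b: 7 + 27 + 7 + 3 + 25 = 69.
P(S=b | R=b) = 27/69 = 0.391.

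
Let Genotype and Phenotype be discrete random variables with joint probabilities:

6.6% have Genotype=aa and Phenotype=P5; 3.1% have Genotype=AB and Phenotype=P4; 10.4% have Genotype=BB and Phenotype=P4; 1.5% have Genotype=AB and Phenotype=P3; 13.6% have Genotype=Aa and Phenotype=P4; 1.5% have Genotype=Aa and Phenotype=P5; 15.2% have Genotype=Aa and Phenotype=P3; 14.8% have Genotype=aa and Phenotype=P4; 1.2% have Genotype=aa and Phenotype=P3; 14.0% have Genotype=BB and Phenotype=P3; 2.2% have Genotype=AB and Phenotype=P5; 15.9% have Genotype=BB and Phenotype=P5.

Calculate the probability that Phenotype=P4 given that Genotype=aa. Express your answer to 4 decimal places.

P(Genotype=aa) = 0.012 + 0.148 + 0.066 = 0.226.
P(Phenotype=P4 | Genotype=aa) = 0.148/0.226 = 0.6549.

0.6549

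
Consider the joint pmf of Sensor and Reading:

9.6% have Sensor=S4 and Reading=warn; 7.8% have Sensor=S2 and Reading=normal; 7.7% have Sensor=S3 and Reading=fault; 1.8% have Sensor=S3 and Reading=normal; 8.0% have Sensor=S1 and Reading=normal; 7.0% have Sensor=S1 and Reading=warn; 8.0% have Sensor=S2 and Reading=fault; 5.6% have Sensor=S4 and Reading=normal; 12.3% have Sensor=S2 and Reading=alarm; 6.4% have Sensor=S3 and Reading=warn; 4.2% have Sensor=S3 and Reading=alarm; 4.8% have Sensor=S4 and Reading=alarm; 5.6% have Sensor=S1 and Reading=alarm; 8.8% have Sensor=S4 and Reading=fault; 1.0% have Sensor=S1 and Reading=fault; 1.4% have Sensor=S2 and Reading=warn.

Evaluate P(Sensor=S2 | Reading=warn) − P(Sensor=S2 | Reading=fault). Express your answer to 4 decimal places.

-0.2563

P(Reading=warn) = 0.070 + 0.014 + 0.064 + 0.096 = 0.244; P(Sensor=S2 | Reading=warn) = 0.014/0.244 = 0.05738.
P(Reading=fault) = 0.010 + 0.080 + 0.077 + 0.088 = 0.255; P(Sensor=S2 | Reading=fault) = 0.080/0.255 = 0.31373.
Difference = -0.2563.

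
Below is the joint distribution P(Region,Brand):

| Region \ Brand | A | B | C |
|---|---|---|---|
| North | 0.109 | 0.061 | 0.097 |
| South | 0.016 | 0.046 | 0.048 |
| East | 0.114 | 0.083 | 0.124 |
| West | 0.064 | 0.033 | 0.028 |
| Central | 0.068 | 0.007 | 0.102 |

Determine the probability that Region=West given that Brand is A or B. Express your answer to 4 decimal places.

0.1614

P(Brand=A) = 0.109 + 0.016 + 0.114 + 0.064 + 0.068 = 0.371.
P(Brand=B) = 0.061 + 0.046 + 0.083 + 0.033 + 0.007 = 0.230.
P(Brand ∈ {A, B}) = 0.371 + 0.230 = 0.601; P(Region=West, Brand ∈ {A, B}) = 0.064 + 0.033 = 0.097.
P(Region=West | Brand ∈ {A, B}) = 0.097/0.601 = 0.1614.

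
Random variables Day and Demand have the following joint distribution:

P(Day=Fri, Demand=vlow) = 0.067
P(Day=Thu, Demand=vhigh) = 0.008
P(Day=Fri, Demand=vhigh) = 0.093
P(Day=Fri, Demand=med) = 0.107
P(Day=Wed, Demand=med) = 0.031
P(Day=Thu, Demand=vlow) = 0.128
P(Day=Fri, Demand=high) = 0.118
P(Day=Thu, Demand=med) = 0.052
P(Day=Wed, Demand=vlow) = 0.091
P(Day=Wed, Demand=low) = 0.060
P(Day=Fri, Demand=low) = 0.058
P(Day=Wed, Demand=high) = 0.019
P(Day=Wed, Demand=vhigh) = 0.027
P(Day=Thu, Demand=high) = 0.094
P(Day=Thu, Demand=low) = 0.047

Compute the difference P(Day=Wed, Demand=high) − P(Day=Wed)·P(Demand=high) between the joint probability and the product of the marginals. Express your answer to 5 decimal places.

P(Day=Wed) = 0.091 + 0.060 + 0.031 + 0.019 + 0.027 = 0.228.
P(Demand=high) = 0.019 + 0.094 + 0.118 = 0.231.
P(Day=Wed, Demand=high) − P(Day=Wed)P(Demand=high) = 0.019 − 0.228×0.231 = -0.03367.

-0.03367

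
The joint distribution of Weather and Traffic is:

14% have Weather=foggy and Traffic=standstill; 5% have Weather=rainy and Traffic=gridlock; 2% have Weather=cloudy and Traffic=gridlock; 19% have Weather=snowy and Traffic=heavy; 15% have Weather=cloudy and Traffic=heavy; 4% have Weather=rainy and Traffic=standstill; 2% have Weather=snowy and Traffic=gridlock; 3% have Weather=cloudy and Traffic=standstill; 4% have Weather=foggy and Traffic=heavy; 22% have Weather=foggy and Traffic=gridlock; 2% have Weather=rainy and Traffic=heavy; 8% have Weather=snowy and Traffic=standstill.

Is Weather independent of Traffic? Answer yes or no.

P(Weather=foggy) = 0.40 and P(Traffic=heavy) = 0.40, so their product is 0.1600, but P(Weather=foggy, Traffic=heavy) = 0.04. Since these differ, Weather and Traffic are not independent.

no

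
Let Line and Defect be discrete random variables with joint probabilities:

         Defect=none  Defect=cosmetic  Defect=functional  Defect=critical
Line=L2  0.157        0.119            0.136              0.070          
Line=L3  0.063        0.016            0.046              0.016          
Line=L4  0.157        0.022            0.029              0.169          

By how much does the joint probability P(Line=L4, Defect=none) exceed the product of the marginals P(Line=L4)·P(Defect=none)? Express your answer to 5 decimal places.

P(Line=L4) = 0.157 + 0.022 + 0.029 + 0.169 = 0.377.
P(Defect=none) = 0.157 + 0.063 + 0.157 = 0.377.
P(Line=L4, Defect=none) − P(Line=L4)P(Defect=none) = 0.157 − 0.377×0.377 = 0.01487.

0.01487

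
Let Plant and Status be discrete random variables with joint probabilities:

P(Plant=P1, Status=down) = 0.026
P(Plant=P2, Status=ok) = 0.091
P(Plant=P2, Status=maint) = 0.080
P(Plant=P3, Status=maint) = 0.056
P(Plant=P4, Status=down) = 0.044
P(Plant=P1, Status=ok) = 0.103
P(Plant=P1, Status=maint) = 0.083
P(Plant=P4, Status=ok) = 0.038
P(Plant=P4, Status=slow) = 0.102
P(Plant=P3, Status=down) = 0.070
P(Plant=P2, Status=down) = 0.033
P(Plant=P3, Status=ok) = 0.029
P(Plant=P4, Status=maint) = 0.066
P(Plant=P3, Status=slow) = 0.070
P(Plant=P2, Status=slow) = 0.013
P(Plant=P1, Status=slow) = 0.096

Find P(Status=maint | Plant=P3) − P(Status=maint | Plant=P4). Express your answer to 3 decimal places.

-0.015

P(Plant=P3) = 0.029 + 0.070 + 0.070 + 0.056 = 0.225; P(Status=maint | Plant=P3) = 0.056/0.225 = 0.2489.
P(Plant=P4) = 0.038 + 0.102 + 0.044 + 0.066 = 0.250; P(Status=maint | Plant=P4) = 0.066/0.250 = 0.2640.
Difference = -0.015.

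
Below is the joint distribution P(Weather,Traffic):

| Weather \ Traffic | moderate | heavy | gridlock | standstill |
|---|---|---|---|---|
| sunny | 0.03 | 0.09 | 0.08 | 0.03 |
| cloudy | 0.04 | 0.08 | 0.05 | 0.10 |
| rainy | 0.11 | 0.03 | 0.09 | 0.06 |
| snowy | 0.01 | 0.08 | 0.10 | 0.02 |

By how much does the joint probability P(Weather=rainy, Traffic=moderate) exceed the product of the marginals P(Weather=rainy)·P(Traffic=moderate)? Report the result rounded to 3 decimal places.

0.055

P(Weather=rainy) = 0.11 + 0.03 + 0.09 + 0.06 = 0.29.
P(Traffic=moderate) = 0.03 + 0.04 + 0.11 + 0.01 = 0.19.
P(Weather=rainy, Traffic=moderate) − P(Weather=rainy)P(Traffic=moderate) = 0.11 − 0.29×0.19 = 0.055.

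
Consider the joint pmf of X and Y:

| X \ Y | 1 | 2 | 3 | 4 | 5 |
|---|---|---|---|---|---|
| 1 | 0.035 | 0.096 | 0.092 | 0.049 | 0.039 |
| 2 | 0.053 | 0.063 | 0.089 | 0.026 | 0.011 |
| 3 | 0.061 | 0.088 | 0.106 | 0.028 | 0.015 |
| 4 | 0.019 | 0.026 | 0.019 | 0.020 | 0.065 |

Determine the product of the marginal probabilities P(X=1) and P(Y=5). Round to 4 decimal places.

0.0404

P(X=1) = 0.035 + 0.096 + 0.092 + 0.049 + 0.039 = 0.311.
P(Y=5) = 0.039 + 0.011 + 0.015 + 0.065 = 0.130.
Product: 0.311 × 0.130 = 0.0404.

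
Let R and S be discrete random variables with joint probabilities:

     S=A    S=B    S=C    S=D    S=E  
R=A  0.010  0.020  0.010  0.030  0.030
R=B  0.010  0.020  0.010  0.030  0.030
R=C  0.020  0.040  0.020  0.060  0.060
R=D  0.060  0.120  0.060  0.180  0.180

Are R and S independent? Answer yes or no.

Every cell satisfies P(R,S) = P(R)·P(S). For instance P(R=B) = 0.100, P(S=C) = 0.100, and 0.100×0.100 = 0.010 matches the joint entry. So R and S are independent.

yes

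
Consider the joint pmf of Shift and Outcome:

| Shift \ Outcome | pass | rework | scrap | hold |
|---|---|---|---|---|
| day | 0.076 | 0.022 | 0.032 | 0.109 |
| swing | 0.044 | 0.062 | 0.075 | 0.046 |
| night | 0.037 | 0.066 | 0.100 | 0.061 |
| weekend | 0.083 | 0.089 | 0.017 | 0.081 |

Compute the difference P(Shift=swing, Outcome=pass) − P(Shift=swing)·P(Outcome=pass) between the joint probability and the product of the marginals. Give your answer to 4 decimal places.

P(Shift=swing) = 0.044 + 0.062 + 0.075 + 0.046 = 0.227.
P(Outcome=pass) = 0.076 + 0.044 + 0.037 + 0.083 = 0.240.
P(Shift=swing, Outcome=pass) − P(Shift=swing)P(Outcome=pass) = 0.044 − 0.227×0.240 = -0.0105.

-0.0105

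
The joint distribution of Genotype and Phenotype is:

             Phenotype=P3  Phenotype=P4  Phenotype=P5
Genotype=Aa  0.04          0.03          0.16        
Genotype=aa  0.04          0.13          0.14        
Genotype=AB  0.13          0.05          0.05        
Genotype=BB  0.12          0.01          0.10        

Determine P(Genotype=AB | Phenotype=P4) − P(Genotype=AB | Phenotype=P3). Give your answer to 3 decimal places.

P(Phenotype=P4) = 0.03 + 0.13 + 0.05 + 0.01 = 0.22; P(Genotype=AB | Phenotype=P4) = 0.05/0.22 = 0.2273.
P(Phenotype=P3) = 0.04 + 0.04 + 0.13 + 0.12 = 0.33; P(Genotype=AB | Phenotype=P3) = 0.13/0.33 = 0.3939.
Difference = -0.167.

-0.167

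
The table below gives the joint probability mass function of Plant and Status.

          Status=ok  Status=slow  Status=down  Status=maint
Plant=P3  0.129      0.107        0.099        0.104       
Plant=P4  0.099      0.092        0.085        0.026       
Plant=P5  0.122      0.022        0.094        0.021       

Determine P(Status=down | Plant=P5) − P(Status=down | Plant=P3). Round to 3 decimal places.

P(Plant=P5) = 0.122 + 0.022 + 0.094 + 0.021 = 0.259; P(Status=down | Plant=P5) = 0.094/0.259 = 0.3629.
P(Plant=P3) = 0.129 + 0.107 + 0.099 + 0.104 = 0.439; P(Status=down | Plant=P3) = 0.099/0.439 = 0.2255.
Difference = 0.137.

0.137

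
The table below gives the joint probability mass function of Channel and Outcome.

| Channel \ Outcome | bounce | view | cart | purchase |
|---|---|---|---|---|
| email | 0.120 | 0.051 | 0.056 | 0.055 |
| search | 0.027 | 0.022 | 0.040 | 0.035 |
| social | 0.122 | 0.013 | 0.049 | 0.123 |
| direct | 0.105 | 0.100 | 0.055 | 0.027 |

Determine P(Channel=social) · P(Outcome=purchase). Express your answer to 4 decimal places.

0.0737

P(Channel=social) = 0.122 + 0.013 + 0.049 + 0.123 = 0.307.
P(Outcome=purchase) = 0.055 + 0.035 + 0.123 + 0.027 = 0.240.
Product: 0.307 × 0.240 = 0.0737.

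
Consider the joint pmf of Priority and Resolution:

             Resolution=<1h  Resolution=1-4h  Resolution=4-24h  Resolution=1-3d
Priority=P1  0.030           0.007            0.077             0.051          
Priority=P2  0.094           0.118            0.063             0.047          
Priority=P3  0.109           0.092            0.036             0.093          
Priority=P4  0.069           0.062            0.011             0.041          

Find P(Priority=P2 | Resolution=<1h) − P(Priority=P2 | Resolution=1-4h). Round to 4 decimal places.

P(Resolution=<1h) = 0.030 + 0.094 + 0.109 + 0.069 = 0.302; P(Priority=P2 | Resolution=<1h) = 0.094/0.302 = 0.31126.
P(Resolution=1-4h) = 0.007 + 0.118 + 0.092 + 0.062 = 0.279; P(Priority=P2 | Resolution=1-4h) = 0.118/0.279 = 0.42294.
Difference = -0.1117.

-0.1117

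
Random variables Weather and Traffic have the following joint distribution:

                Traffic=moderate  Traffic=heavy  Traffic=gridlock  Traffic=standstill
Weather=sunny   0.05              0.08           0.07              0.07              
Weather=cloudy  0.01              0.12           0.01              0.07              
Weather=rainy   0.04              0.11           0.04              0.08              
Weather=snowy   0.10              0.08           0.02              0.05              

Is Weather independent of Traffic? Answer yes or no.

P(Weather=snowy) = 0.25 and P(Traffic=moderate) = 0.20, so their product is 0.0500, but P(Weather=snowy, Traffic=moderate) = 0.10. Since these differ, Weather and Traffic are not independent.

no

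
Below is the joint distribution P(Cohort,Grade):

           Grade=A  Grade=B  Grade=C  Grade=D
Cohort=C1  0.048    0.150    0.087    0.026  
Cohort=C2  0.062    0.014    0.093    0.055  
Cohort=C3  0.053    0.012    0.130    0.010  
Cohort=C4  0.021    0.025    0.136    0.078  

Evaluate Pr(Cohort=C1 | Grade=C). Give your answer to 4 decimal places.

P(Grade=C) = 0.087 + 0.093 + 0.130 + 0.136 = 0.446.
P(Cohort=C1 | Grade=C) = 0.087/0.446 = 0.1951.

0.1951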